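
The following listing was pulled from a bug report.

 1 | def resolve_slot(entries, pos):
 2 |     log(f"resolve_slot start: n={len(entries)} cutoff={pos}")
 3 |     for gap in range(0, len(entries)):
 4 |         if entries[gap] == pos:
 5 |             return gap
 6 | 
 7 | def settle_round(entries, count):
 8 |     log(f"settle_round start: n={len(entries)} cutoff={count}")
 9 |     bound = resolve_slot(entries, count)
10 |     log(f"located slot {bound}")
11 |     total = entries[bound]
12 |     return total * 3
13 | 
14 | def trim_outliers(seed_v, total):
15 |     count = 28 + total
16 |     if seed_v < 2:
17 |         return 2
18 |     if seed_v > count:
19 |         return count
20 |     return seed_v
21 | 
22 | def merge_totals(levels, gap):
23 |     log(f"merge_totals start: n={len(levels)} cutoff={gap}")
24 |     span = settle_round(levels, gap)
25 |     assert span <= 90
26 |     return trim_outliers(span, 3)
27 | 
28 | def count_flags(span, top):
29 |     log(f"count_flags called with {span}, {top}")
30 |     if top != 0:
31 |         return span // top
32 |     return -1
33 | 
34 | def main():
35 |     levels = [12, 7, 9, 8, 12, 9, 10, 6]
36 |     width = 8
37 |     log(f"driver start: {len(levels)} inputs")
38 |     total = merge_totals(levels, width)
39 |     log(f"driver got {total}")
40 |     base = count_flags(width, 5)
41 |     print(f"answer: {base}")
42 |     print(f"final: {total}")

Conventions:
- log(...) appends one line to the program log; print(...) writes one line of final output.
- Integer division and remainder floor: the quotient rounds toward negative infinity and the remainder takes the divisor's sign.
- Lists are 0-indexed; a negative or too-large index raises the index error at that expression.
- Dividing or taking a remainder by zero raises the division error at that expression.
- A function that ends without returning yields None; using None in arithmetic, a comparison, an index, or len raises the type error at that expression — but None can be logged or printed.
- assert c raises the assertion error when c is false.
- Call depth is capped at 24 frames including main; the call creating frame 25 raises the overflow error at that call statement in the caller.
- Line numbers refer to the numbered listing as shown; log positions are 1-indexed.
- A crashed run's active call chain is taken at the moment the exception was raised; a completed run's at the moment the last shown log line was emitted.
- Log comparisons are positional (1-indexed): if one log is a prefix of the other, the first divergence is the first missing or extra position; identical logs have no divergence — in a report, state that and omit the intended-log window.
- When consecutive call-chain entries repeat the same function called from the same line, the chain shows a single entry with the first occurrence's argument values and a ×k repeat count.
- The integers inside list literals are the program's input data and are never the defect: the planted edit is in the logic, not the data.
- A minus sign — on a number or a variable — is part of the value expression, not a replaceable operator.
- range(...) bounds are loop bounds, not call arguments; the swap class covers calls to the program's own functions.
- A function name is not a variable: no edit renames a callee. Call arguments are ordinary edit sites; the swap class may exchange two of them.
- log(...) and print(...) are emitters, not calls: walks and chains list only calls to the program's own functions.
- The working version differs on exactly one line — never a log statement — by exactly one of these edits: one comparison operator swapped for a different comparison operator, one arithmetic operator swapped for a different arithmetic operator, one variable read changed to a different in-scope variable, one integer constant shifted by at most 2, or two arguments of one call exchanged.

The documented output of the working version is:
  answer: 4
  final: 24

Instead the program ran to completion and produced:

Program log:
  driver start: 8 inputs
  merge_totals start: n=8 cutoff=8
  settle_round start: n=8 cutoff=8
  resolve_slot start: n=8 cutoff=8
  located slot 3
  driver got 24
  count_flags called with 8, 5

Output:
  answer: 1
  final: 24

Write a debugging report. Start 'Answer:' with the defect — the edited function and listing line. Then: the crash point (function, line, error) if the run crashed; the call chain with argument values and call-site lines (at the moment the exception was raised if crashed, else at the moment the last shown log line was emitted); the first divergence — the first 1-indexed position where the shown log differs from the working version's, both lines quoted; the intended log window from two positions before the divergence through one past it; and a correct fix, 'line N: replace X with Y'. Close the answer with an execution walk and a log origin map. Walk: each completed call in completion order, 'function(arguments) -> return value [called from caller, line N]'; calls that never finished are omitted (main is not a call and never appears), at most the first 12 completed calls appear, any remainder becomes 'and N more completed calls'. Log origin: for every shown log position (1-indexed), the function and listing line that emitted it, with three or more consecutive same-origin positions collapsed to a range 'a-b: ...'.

Answer: the defect is in main at line 40.
Key fact: At log position 7 the runs split — shown 'count_flags called with 8, 5', but the working version logs 'count_flags called with 24, 5'.
Call chain: main -> count_flags(8, 5) (called at line 40).
First divergence: position 7; shown 'count_flags called with 8, 5' vs intended 'count_flags called with 24, 5'.
Intended log window:
  5: located slot 3
  6: driver got 24
  7: count_flags called with 24, 5
Execution walk:
  resolve_slot([12, 7, 9, 8, 12, 9, 10, 6], 8) -> 3  [called from settle_round, line 9]
  settle_round([12, 7, 9, 8, 12, 9, 10, 6], 8) -> 24  [called from merge_totals, line 24]
  trim_outliers(24, 3) -> 24  [called from merge_totals, line 26]
  merge_totals([12, 7, 9, 8, 12, 9, 10, 6], 8) -> 24  [called from main, line 38]
  count_flags(8, 5) -> 1  [called from main, line 40]
Log origins:
  1 — main, line 37
  2 — merge_totals, line 23
  3 — settle_round, line 8
  4 — resolve_slot, line 2
  5 — settle_round, line 10
  6 — main, line 39
  7 — count_flags, line 29
A correct fix: line 40: replace `width` with `total`.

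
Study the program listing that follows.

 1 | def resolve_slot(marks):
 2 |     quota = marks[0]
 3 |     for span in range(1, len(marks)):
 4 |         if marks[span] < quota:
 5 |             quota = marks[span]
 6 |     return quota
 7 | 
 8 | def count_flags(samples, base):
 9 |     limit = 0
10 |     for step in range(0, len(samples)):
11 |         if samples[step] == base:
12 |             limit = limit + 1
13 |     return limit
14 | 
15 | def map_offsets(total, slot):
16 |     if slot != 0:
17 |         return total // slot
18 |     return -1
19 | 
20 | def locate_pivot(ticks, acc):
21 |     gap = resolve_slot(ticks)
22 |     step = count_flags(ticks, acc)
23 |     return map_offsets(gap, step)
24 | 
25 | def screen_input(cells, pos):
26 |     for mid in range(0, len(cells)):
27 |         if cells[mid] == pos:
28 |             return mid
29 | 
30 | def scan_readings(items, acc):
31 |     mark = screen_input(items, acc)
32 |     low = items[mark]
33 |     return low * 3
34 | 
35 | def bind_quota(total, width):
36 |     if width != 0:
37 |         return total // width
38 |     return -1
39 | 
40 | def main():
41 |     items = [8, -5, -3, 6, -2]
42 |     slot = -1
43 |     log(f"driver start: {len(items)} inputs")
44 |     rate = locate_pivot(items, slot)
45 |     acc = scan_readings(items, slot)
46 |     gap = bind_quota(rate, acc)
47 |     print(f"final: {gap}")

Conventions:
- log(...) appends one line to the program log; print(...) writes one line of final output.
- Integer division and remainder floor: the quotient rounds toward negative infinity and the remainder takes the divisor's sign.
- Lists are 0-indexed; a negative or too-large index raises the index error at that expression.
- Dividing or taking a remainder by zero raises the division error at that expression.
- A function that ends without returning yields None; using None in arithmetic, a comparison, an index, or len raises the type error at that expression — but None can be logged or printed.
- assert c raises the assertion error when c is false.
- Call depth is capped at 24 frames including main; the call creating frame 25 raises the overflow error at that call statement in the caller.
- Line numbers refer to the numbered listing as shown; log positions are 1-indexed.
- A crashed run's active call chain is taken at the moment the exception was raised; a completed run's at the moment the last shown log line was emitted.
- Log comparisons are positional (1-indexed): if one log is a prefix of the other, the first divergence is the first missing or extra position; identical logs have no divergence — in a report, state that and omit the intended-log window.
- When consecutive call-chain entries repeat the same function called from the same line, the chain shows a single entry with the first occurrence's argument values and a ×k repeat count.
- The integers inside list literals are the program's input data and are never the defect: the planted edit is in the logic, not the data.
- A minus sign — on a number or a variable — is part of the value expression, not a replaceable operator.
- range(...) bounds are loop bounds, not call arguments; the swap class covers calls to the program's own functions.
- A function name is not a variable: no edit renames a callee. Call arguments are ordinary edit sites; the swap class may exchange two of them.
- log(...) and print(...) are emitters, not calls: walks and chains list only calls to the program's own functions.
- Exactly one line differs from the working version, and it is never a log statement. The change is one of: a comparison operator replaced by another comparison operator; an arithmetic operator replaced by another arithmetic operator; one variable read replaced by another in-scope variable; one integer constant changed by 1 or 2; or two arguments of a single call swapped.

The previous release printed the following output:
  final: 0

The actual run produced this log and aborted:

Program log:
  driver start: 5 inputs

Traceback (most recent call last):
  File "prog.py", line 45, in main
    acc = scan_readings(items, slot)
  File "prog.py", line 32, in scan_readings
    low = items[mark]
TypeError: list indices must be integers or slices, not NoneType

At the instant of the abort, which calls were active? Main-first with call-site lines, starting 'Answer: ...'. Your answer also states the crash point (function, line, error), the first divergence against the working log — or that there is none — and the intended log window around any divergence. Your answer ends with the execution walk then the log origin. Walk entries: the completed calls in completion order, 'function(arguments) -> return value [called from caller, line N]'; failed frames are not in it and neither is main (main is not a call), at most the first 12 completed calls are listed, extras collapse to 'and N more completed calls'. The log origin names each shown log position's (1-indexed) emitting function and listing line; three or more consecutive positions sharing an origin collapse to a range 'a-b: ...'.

Answer: main -> scan_readings (called at line 45).
Core observation: No log line differs; the crash is the first visible symptom.
Crash: scan_readings, line 32, TypeError.
First divergence: none (the log streams are identical).
Execution walk:
  resolve_slot([8, -5, -3, 6, -2]) -> -5  [called from locate_pivot, line 21]
  count_flags([8, -5, -3, 6, -2], -1) -> 0  [called from locate_pivot, line 22]
  map_offsets(-5, 0) -> -1  [called from locate_pivot, line 23]
  locate_pivot([8, -5, -3, 6, -2], -1) -> -1  [called from main, line 44]
  screen_input([8, -5, -3, 6, -2], -1) -> None  [called from scan_readings, line 31]
Origin of each log line:
  1: emitted by main (line 43)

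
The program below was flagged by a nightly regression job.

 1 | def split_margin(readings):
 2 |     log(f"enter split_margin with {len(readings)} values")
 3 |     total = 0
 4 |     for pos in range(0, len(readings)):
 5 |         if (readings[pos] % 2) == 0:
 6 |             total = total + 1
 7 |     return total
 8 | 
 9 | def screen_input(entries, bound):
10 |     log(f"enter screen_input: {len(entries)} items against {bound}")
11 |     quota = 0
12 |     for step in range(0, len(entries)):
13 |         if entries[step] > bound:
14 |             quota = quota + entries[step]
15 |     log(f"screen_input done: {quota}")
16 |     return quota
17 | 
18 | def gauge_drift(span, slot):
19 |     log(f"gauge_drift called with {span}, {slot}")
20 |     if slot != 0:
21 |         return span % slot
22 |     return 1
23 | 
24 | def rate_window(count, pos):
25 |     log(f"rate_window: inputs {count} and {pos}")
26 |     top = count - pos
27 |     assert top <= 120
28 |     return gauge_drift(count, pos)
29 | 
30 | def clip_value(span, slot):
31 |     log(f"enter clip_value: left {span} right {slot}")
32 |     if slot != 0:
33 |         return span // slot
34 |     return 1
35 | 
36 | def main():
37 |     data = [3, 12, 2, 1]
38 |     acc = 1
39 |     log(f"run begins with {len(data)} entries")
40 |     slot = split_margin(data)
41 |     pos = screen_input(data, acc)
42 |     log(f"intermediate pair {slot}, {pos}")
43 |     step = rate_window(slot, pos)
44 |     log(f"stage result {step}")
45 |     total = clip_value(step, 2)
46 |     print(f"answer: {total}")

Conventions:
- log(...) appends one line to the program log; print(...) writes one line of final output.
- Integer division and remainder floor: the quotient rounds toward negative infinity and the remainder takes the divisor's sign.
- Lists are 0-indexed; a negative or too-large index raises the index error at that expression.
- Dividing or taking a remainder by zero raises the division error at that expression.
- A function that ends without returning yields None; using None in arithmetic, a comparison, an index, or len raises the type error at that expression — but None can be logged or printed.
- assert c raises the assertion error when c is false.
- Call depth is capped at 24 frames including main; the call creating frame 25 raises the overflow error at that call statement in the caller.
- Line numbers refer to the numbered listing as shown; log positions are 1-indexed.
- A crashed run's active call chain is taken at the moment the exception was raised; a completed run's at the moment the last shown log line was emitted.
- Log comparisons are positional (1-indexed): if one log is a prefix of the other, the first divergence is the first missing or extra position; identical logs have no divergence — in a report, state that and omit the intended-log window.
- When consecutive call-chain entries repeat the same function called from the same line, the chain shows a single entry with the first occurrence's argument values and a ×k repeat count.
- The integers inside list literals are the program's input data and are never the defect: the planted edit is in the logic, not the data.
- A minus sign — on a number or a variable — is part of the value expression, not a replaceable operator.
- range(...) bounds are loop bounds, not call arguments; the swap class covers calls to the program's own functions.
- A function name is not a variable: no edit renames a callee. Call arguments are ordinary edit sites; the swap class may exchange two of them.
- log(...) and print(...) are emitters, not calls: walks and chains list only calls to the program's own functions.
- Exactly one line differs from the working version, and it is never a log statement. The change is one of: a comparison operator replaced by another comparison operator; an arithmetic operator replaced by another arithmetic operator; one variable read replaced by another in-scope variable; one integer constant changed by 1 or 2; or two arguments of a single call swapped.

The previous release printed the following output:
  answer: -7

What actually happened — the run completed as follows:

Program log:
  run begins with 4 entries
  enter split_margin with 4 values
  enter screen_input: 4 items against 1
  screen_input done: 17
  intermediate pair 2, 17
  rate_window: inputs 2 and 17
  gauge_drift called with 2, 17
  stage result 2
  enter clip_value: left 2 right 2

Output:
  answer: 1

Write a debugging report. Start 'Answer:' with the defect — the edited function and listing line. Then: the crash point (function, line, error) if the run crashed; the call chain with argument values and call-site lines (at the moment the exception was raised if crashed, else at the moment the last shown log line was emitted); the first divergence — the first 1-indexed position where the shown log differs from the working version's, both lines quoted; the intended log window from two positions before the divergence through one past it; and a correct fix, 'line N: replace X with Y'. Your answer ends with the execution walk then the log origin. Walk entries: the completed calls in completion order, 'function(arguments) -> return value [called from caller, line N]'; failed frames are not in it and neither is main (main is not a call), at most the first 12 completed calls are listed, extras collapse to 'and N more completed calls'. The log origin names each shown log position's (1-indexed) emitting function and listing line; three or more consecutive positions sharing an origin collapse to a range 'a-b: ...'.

Answer: the defect is in rate_window at line 28.
The tell: At log position 7 the runs split — shown 'gauge_drift called with 2, 17', but the working version logs 'gauge_drift called with 2, -15'.
Call chain: main -> clip_value(2, 2) (called at line 45).
First divergence: position 7 — shown 'gauge_drift called with 2, 17', intended 'gauge_drift called with 2, -15'.
Intended log window:
  5: intermediate pair 2, 17
  6: rate_window: inputs 2 and 17
  7: gauge_drift called with 2, -15
  8: stage result -13
Execution walk:
  split_margin([3, 12, 2, 1]) -> 2  [called from main, line 40]
  screen_input([3, 12, 2, 1], 1) -> 17  [called from main, line 41]
  gauge_drift(2, 17) -> 2  [called from rate_window, line 28]
  rate_window(2, 17) -> 2  [called from main, line 43]
  clip_value(2, 2) -> 1  [called from main, line 45]
Log line origins:
  1: from main, line 39
  2: from split_margin, line 2
  3: from screen_input, line 10
  4: from screen_input, line 15
  5: from main, line 42
  6: from rate_window, line 25
  7: from gauge_drift, line 19
  8: from main, line 44
  9: from clip_value, line 31
A correct fix: line 28: replace `pos` with `top`.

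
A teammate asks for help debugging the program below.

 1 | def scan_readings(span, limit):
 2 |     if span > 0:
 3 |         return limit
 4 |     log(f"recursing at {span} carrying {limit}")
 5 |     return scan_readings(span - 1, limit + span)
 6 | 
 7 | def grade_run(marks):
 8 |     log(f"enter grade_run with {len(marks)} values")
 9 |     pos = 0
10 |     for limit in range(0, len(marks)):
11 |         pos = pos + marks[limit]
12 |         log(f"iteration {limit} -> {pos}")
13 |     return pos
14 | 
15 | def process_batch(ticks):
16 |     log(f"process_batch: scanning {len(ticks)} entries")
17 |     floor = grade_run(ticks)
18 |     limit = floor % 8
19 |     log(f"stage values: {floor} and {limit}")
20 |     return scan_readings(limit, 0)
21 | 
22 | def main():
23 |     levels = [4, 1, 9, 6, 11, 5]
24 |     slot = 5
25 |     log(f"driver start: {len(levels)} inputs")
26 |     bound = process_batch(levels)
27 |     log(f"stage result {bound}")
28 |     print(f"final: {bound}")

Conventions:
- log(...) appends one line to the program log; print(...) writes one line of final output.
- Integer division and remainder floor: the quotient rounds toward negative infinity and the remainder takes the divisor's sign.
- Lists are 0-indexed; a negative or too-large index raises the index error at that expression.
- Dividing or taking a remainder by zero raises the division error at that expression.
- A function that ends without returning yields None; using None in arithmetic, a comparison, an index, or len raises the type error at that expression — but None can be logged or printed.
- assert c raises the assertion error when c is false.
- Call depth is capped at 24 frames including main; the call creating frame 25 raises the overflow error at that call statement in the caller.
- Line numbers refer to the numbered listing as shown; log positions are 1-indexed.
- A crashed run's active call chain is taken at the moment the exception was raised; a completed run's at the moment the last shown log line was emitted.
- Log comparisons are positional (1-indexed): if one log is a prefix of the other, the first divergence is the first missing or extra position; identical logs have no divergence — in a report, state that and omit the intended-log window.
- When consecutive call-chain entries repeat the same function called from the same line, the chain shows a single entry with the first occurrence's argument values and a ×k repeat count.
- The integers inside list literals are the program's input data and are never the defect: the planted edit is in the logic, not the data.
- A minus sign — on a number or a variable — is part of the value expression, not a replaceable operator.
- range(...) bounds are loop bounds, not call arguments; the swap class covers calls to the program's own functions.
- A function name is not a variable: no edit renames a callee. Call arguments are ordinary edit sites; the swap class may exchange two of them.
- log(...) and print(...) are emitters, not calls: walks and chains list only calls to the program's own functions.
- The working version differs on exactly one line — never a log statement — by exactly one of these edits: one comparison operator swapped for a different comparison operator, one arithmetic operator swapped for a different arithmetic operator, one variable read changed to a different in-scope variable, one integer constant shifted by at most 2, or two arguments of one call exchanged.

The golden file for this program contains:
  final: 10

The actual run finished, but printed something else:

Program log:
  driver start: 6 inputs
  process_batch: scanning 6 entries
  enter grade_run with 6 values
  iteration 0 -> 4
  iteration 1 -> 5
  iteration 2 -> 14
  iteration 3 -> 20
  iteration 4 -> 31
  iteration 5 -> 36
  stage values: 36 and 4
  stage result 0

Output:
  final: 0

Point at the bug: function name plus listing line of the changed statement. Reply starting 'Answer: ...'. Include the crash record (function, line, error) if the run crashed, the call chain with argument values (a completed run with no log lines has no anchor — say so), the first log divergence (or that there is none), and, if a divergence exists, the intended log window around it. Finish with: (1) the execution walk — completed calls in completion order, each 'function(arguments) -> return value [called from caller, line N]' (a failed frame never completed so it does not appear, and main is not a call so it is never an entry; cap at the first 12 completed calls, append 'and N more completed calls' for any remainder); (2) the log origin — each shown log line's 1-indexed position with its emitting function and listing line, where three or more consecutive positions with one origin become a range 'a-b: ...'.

Answer: the defect is in scan_readings at line 2.
Key fact: The log first diverges at position 11: the faulty run prints 'stage result 0' where the working version prints 'recursing at 4 carrying 0'.
Call chain: main.
First divergence: at position 11 the run shows 'stage result 0' where the working version logs 'recursing at 4 carrying 0'.
Intended log window:
  9: iteration 5 -> 36
  10: stage values: 36 and 4
  11: recursing at 4 carrying 0
  12: recursing at 3 carrying 4
Execution walk:
  grade_run([4, 1, 9, 6, 11, 5]) -> 36  [called from process_batch, line 17]
  scan_readings(4, 0) -> 0  [called from process_batch, line 20]
  process_batch([4, 1, 9, 6, 11, 5]) -> 0  [called from main, line 26]
Log origin:
  1 — main, line 25
  2 — process_batch, line 16
  3 — grade_run, line 8
  4-9 — grade_run, line 12
  10 — process_batch, line 19
  11 — main, line 27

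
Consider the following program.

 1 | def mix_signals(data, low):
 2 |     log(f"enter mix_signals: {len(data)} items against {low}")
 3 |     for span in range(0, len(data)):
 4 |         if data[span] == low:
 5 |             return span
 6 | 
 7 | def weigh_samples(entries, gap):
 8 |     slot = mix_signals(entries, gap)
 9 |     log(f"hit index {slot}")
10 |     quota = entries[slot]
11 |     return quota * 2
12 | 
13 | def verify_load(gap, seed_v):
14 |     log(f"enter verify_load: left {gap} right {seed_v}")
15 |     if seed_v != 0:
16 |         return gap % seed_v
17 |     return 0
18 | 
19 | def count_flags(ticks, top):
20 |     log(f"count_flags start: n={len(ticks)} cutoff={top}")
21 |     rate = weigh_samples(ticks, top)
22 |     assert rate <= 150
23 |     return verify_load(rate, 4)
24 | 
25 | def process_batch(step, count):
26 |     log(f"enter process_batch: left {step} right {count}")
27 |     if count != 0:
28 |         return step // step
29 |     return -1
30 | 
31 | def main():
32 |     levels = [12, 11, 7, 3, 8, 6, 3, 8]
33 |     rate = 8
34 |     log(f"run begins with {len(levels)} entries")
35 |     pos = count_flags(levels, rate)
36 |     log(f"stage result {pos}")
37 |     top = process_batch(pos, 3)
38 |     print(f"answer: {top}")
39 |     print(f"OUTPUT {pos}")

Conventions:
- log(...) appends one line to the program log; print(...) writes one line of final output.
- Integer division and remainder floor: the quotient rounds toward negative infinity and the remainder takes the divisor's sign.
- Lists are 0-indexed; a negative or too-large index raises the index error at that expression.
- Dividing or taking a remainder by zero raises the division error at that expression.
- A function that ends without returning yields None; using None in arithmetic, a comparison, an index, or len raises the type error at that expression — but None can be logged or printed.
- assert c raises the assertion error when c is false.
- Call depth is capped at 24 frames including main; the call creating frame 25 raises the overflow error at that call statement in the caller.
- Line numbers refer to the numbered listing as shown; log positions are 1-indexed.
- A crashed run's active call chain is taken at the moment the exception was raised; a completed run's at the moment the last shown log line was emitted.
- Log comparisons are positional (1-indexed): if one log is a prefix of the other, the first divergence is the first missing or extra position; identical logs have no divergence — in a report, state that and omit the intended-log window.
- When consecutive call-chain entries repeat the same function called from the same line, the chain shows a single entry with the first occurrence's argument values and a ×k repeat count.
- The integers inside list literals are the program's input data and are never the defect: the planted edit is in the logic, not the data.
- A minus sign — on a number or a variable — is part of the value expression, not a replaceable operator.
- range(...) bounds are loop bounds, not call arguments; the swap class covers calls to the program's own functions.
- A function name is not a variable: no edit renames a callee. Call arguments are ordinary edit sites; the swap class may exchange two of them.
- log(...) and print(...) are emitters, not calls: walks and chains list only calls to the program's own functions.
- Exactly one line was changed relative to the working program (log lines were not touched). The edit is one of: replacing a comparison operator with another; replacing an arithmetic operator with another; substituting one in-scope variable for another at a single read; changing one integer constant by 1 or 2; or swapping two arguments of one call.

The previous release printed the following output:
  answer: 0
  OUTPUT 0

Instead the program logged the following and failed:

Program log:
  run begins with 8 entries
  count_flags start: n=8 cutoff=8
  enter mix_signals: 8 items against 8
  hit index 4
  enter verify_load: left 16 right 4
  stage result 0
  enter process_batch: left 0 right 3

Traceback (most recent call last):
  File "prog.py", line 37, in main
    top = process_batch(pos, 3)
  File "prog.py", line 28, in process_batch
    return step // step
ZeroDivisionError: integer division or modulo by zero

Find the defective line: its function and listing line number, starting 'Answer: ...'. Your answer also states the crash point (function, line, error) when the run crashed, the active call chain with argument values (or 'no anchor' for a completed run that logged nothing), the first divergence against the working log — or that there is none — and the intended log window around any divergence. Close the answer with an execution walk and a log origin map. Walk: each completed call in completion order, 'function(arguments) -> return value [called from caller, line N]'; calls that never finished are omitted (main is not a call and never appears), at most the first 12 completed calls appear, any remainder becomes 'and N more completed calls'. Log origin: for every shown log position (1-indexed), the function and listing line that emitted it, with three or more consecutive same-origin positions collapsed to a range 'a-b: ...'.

Answer: the defect is in process_batch at line 28.
Core observation: Every log line matches the working run — the failure is the only observable divergence.
Crash: process_batch, line 28, ZeroDivisionError.
Call chain: main -> process_batch(0, 3) (called at line 37).
First divergence: none (the log streams are identical).
Execution walk:
  mix_signals([12, 11, 7, 3, 8, 6, 3, 8], 8) -> 4  [called from weigh_samples, line 8]
  weigh_samples([12, 11, 7, 3, 8, 6, 3, 8], 8) -> 16  [called from count_flags, line 21]
  verify_load(16, 4) -> 0  [called from count_flags, line 23]
  count_flags([12, 11, 7, 3, 8, 6, 3, 8], 8) -> 0  [called from main, line 35]
Log origins:
  1: emitted by main (line 34)
  2: emitted by count_flags (line 20)
  3: emitted by mix_signals (line 2)
  4: emitted by weigh_samples (line 9)
  5: emitted by verify_load (line 14)
  6: emitted by main (line 36)
  7: emitted by process_batch (line 26)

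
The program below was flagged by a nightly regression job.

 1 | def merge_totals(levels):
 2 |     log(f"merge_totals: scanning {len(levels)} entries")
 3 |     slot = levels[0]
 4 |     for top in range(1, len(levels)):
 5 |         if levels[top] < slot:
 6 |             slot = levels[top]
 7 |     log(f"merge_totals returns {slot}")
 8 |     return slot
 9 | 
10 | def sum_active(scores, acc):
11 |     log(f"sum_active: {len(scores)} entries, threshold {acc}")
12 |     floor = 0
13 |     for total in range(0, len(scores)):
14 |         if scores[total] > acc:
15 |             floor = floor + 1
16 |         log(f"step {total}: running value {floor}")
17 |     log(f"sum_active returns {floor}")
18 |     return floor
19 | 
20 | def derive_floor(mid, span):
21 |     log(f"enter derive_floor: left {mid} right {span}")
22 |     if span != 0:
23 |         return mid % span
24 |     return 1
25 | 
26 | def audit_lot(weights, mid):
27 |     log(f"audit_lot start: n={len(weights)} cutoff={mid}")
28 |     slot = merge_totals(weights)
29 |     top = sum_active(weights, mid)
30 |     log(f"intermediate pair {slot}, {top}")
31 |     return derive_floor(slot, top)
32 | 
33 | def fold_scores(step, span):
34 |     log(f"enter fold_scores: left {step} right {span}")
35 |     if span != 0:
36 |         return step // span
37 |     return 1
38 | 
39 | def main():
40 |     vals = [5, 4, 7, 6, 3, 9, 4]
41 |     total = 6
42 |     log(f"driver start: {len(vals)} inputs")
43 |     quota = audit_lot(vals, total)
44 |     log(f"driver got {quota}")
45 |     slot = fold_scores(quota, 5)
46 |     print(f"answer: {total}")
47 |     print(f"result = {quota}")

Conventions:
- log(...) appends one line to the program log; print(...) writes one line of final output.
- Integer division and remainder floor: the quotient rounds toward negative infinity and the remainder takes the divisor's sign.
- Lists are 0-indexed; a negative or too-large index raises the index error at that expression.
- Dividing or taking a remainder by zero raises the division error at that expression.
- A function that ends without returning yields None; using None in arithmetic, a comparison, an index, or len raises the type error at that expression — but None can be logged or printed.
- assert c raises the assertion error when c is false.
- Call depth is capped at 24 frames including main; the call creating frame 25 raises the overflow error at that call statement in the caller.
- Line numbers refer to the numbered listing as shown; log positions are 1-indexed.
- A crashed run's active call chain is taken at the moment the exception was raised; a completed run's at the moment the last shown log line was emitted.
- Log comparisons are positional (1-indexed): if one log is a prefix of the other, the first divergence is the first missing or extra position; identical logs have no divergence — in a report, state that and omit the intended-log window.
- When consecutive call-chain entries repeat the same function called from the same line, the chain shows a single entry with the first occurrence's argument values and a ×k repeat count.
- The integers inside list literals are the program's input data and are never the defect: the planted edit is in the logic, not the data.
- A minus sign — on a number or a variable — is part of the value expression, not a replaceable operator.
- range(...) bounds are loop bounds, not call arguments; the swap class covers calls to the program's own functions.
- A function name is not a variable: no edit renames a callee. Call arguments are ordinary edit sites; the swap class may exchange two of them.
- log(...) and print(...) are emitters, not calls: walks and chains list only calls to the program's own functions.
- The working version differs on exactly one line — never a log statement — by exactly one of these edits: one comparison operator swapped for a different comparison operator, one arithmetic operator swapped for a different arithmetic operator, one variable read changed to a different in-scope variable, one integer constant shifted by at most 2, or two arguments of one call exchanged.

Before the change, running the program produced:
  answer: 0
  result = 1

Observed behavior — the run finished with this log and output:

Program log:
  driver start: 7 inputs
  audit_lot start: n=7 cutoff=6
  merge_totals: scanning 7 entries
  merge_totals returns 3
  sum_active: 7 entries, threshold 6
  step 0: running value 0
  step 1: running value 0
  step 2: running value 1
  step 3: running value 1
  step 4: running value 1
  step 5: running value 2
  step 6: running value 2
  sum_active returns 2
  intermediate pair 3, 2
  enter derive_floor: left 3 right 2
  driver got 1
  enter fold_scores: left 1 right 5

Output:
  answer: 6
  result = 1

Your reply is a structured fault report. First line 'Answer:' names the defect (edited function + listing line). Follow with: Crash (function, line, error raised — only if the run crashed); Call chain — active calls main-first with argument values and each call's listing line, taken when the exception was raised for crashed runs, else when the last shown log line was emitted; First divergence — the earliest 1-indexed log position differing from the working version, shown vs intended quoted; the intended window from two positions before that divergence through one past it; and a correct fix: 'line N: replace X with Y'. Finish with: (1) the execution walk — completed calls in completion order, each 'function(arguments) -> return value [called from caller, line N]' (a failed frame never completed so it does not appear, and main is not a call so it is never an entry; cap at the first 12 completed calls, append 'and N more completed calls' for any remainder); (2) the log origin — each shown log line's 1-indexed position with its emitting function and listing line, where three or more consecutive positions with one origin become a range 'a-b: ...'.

Answer: the defect is in main at line 46.
Key fact: The logs agree in full; only the final output differs.
Call chain: main -> fold_scores(1, 5) (called at line 45).
First divergence: none (the log streams are identical).
Execution walk:
  merge_totals([5, 4, 7, 6, 3, 9, 4]) -> 3  [called from audit_lot, line 28]
  sum_active([5, 4, 7, 6, 3, 9, 4], 6) -> 2  [called from audit_lot, line 29]
  derive_floor(3, 2) -> 1  [called from audit_lot, line 31]
  audit_lot([5, 4, 7, 6, 3, 9, 4], 6) -> 1  [called from main, line 43]
  fold_scores(1, 5) -> 0  [called from main, line 45]
Log line origins:
  1: logged in main at line 42
  2: logged in audit_lot at line 27
  3: logged in merge_totals at line 2
  4: logged in merge_totals at line 7
  5: logged in sum_active at line 11
  6-12: logged in sum_active at line 16
  13: logged in sum_active at line 17
  14: logged in audit_lot at line 30
  15: logged in derive_floor at line 21
  16: logged in main at line 44
  17: logged in fold_scores at line 34
A correct fix: line 46: replace `total` with `slot`.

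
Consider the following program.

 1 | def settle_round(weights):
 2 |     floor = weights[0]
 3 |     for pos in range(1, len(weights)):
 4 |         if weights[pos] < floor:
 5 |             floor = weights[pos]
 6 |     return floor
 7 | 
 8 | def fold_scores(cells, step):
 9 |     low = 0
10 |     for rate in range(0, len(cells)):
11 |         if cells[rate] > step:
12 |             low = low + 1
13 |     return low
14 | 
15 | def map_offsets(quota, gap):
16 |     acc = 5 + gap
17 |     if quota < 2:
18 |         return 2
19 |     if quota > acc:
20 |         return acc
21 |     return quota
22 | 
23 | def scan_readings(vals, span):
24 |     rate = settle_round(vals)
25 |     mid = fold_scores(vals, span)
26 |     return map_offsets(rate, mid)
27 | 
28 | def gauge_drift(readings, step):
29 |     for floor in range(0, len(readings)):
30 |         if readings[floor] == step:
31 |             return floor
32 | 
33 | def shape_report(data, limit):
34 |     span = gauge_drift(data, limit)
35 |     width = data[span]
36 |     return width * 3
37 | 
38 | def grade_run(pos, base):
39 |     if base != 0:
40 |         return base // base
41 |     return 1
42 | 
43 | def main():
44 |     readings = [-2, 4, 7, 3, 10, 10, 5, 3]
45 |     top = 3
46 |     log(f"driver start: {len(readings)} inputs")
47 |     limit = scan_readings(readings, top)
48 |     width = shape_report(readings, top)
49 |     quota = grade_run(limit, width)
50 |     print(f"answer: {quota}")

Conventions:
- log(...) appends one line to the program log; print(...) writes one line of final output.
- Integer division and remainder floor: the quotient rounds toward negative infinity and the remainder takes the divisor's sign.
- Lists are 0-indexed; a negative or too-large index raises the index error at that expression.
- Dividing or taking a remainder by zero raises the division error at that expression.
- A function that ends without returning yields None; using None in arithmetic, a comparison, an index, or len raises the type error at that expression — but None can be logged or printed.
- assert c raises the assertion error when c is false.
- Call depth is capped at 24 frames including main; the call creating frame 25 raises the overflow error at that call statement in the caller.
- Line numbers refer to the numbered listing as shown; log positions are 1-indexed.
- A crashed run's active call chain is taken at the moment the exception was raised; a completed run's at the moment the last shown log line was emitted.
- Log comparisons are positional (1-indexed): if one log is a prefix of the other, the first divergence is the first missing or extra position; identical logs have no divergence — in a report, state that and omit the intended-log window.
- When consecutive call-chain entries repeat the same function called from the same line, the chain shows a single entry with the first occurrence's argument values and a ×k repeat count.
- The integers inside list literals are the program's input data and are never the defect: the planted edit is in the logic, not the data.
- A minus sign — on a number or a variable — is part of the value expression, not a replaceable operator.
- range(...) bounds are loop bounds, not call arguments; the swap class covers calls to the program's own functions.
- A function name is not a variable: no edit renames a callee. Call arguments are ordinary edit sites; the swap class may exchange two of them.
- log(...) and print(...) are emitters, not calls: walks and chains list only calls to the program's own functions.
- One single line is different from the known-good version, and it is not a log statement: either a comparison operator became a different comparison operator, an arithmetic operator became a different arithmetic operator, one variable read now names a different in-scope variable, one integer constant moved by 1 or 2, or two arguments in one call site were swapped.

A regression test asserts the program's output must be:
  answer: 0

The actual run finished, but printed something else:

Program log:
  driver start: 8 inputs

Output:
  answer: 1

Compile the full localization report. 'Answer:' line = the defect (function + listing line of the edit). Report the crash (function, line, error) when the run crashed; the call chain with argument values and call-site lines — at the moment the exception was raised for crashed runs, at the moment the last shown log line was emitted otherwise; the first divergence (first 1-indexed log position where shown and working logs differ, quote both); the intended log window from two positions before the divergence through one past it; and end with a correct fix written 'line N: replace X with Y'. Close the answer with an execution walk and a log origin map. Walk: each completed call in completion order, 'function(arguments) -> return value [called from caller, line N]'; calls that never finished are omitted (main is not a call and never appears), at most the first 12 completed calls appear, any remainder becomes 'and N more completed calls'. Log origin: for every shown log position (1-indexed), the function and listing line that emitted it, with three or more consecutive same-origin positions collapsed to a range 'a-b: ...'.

Answer: the defect is in grade_run at line 40.
Key observation: Nothing in the log betrays the bug — only the output does.
Call chain: main.
First divergence: none; the two logs match at every position.
Execution walk:
  settle_round([-2, 4, 7, 3, 10, 10, 5, 3]) -> -2  [called from scan_readings, line 24]
  fold_scores([-2, 4, 7, 3, 10, 10, 5, 3], 3) -> 5  [called from scan_readings, line 25]
  map_offsets(-2, 5) -> 2  [called from scan_readings, line 26]
  scan_readings([-2, 4, 7, 3, 10, 10, 5, 3], 3) -> 2  [called from main, line 47]
  gauge_drift([-2, 4, 7, 3, 10, 10, 5, 3], 3) -> 3  [called from shape_report, line 34]
  shape_report([-2, 4, 7, 3, 10, 10, 5, 3], 3) -> 9  [called from main, line 48]
  grade_run(2, 9) -> 1  [called from main, line 49]
Log origin:
  1: logged in main at line 46
A correct fix: line 40: replace `base // base` with `pos // base`.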